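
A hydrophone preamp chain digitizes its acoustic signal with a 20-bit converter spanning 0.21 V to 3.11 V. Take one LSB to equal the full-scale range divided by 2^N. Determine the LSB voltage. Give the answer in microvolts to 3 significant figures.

Span: 3.11 V − (0.21 V) = 2.9 V.
There are 2^20 = 1048576 steps.
LSB = 2.9 V / 2^20 = 2.77 µV.

2.77 µV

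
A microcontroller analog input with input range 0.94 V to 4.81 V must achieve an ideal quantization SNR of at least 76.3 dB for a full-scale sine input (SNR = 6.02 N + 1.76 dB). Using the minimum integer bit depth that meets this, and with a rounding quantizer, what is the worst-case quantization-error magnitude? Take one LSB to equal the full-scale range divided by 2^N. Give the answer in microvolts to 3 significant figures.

236 µV

Full-scale range = 4.81 V − (0.94 V) = 3.87 V.
Required N = ⌈(76.3 − 1.76)/6.02⌉ = ⌈12.382⌉ = 13.
One LSB is 3.87 V / 8192 = 472.41 µV.
Max error for round-to-nearest is LSB/2 = 236 µV.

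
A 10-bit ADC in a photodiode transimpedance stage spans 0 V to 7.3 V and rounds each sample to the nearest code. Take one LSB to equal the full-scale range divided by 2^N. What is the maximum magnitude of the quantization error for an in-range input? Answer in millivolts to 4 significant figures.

Full-scale range = 7.3 V.
One LSB is 7.3 V / 1024 = 7.12891 mV.
A rounding quantizer has |error| ≤ LSB/2 = 3.564 mV.

3.564 mV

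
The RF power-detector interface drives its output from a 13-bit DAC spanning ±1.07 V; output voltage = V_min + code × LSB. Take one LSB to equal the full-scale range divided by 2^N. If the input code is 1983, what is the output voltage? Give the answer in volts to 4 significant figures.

-0.5520 V

Span: 1.07 V − (-1.07 V) = 2.14 V. LSB = 2.14 V / 2^13.
V_out = V_min + code × LSB = -1.07 V + 1983 × 2.14 V / 8192
      = -1.07 + 0.518020 = -0.551980 V.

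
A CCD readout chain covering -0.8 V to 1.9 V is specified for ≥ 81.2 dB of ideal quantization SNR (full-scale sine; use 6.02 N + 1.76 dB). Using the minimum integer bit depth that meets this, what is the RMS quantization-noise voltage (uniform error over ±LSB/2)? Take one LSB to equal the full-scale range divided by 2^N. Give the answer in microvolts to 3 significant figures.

Span: 1.9 V − (-0.8 V) = 2.7 V.
6.02 N + 1.76 ≥ 81.2 gives N ≥ 13.196, so the minimum integer is 14.
One LSB is 2.7 V / 16384 = 164.79 µV.
RMS noise = LSB/√12 = 47.6 µV.

47.6 µV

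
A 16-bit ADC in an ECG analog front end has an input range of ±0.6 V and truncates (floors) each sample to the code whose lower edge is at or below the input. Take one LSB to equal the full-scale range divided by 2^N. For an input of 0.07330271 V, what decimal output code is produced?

Range = 0.6 − (-0.6) = 1.2 V. LSB = 1.2 V / 2^16 ≈ 18.31 µV.
V_in − V_min = 0.07330271 − (-0.6) = 0.67330271 V.
Divide by LSB: 0.67330271 × 65536/1.2 = 36771.3053.
Truncating gives code 36771.

36771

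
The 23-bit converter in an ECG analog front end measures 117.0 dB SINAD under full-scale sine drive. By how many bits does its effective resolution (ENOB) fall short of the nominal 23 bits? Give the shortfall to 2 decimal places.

3.86 bits

ENOB = (SINAD − 1.76)/6.02 = (117.0 − 1.76)/6.02 = 19.1429 bits.
Shortfall = 23 − 19.1429 = 3.8571 bits.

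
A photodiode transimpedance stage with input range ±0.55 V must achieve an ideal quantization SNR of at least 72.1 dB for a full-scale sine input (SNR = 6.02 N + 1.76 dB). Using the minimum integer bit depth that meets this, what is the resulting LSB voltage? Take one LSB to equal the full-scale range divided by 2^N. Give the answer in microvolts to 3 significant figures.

Span: 0.55 V − (-0.55 V) = 1.1 V.
6.02 N + 1.76 ≥ 72.1 gives N ≥ 11.684, so the minimum integer is 12.
Step size = 1.1/4096 V = 269 µV.

269 µV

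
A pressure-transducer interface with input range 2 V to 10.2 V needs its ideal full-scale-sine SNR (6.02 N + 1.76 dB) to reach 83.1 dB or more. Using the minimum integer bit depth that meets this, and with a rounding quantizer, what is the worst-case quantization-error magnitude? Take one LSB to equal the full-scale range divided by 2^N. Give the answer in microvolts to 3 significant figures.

250 µV

Full-scale range = 10.2 V − (2 V) = 8.2 V.
N ≥ (83.1 − 1.76)/6.02 = 13.512 → N_min = 14.
Step size = 8.2/16384 V = 0.50049 mV.
Half an LSB is 250 µV.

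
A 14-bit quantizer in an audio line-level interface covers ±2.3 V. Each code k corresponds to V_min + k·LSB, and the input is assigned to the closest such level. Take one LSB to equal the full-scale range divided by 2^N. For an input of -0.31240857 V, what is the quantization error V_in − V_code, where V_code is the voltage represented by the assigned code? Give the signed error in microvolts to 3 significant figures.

The full-scale span is 2.3 − (-2.3) = 4.6 V. LSB = 4.6 V / 2^14 ≈ 280.8 µV.
Position in LSBs: (-0.31240857 − (-2.3)) × 16384/4.6 = 7079.2822; rounding gives k = 7079.
Reconstructed level: -2.3 + 7079 × 4.6/16384 V = -0.31248779297 V.
V_in − V_code = -0.31240857 − (-0.31248779297) = +79.2 µV.

+79.2 µV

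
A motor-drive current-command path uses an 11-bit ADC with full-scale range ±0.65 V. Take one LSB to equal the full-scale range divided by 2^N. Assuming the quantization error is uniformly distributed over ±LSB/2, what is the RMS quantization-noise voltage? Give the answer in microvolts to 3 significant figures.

183 µV

Span: 0.65 V − (-0.65 V) = 1.3 V.
LSB = 1.3 V / 2^11 = 0.63477 mV.
For a uniform distribution on [−LSB/2, +LSB/2], V_rms = LSB/√12 = 0.63477 mV/3.4641 = 183 µV.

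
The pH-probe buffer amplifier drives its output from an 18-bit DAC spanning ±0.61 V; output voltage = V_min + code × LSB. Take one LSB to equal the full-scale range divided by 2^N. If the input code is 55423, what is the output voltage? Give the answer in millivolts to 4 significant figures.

Full-scale range = 0.61 V − (-0.61 V) = 1.22 V. LSB = 1.22 V / 2^18.
V_out = V_min + code × LSB = -0.61 V + 55423 × 1.22 V / 262144
      = -0.61 V + 0.257935 V = -0.352065 V.

-352.1 mV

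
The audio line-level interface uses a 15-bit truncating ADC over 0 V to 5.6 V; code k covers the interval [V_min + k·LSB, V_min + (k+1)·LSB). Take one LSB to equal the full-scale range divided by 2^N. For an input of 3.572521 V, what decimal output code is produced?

Full-scale range = 5.6 V. LSB = 5.6 V / 2^15 ≈ 170.9 µV.
V_in − V_min = 3.572521 − (0) = 3.572521 V.
Divide by LSB: 3.572521 × 32768/5.6 = 20904.3515.
Truncating gives code 20904.

20904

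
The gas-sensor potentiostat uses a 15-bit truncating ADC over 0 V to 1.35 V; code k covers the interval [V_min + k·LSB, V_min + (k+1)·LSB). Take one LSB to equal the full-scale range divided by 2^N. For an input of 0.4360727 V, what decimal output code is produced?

10584

Range is 1.35 V. LSB = 1.35 V / 2^15 ≈ 41.20 µV.
(V_in − V_min) × 2^15/range = (0.4360727 − (0)) × 32768/1.35 = 10584.615.
Floor → code = 10584.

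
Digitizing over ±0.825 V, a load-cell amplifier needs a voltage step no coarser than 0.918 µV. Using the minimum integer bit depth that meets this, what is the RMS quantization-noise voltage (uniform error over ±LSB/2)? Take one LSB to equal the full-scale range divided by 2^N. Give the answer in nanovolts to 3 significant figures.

227 nV

Range = 0.825 − (-0.825) = 1.65 V.
Need 2^N ≥ 1.65 V / 0.918 µV = 1.797e6 → N_min = 21.
Step size = 1.65/2097152 V = 0.78678 µV.
V_rms = LSB/√12 = 227 nV.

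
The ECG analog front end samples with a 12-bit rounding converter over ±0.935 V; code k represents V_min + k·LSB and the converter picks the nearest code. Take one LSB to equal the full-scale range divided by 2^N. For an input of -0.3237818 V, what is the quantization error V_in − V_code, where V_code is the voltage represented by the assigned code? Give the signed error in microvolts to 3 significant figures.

Span: 0.935 V − (-0.935 V) = 1.87 V. LSB = 1.87 V / 2^12 ≈ 456.5 µV.
(-0.3237818 − (-0.935)) / LSB = 0.6112182 × 4096/1.87 = 1338.7967. Nearest integer: k = 1339.
V_code = -0.935 + (1339/4096) × 1.87 = -0.3236889648 V.
Error = V_in − V_code = -0.3237818 − (-0.3236889648) = −92.8 µV.

−92.8 µV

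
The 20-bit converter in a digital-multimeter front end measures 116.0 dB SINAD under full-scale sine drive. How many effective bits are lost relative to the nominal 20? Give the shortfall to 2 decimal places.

N_eff = (116.0 − 1.76)/6.02 = 18.9767 bits.
Lost resolution: 20 − 18.9767 = 1.0233 bits.

1.02 bits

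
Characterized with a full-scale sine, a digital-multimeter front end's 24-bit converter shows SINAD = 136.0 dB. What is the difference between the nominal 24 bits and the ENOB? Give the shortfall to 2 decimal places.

N_eff = (136.0 − 1.76)/6.02 = 22.2990 bits.
Shortfall = 24 − 22.2990 = 1.7010 bits.

1.70 bits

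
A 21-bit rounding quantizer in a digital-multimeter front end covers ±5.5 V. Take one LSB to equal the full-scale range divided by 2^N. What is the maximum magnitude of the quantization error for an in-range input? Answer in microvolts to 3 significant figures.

2.62 µV

Range = 5.5 − (-5.5) = 11 V.
Step size = 11/2097152 V = 5.2452 µV.
Worst-case error for round-to-nearest is half an LSB: 2.62 µV.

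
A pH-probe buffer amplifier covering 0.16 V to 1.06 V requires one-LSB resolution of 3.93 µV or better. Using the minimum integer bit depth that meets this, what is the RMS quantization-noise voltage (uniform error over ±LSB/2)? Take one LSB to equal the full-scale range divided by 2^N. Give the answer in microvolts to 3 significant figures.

Span: 1.06 V − (0.16 V) = 0.9 V.
Need 2^N ≥ 0.9 V / 3.93 µV = 229000 → N_min = 18.
One LSB is 0.9 V / 262144 = 3.4332 µV.
V_rms = LSB/√12 = 0.991 µV.

0.991 µV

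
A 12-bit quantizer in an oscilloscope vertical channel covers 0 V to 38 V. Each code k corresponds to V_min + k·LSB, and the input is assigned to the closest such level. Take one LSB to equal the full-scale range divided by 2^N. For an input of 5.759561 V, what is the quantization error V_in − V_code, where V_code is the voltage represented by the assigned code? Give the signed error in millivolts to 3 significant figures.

−1.67 mV

V_FS = 38 V. LSB = 38 V / 2^12 ≈ 9.277 mV.
(5.759561 − (0)) / LSB = 5.759561 × 4096/38 = 620.8200. Nearest integer: k = 621.
Reconstructed level: 0 + 621 × 38/4096 V = 5.761230469 V.
e = 5.759561 − (5.761230469) = −1.67 mV.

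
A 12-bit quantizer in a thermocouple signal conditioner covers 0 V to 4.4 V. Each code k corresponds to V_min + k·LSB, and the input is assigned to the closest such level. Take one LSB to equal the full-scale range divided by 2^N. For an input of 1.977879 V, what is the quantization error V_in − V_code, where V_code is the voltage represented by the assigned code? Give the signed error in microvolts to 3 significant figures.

+242 µV

Full-scale range = 4.4 V. LSB = 4.4 V / 2^12 ≈ 1.074 mV.
Position in LSBs: (1.977879 − (0)) × 4096/4.4 = 1841.2255; rounding gives k = 1841.
V_code = 0 + (1841/4096) × 4.4 = 1.977636719 V.
V_in − V_code = 1.977879 − (1.977636719) = +242 µV.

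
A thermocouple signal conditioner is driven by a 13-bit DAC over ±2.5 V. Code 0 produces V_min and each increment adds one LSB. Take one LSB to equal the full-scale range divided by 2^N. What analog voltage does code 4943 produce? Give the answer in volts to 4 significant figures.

0.5170 V

Span: 2.5 V − (-2.5 V) = 5 V. LSB = 5 V / 2^13.
V_out = V_min + code × LSB = -2.5 V + 4943 × 5 V / 8192
      = -2.5 V + 3.01697 V = 0.516968 V.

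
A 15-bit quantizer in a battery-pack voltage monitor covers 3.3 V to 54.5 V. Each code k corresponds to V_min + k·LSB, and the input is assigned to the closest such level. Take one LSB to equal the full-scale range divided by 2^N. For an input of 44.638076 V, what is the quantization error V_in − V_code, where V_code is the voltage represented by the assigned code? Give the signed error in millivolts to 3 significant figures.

+0.576 mV

The full-scale span is 54.5 − (3.3) = 51.2 V. LSB = 51.2 V / 2^15 ≈ 1.563 mV.
(V_in − V_min)/LSB = (44.638076 − (3.3)) × 32768/51.2 = 26456.3686 → nearest code k = 26456.
V_code = V_min + k × range/2^15 = 3.3 + 26456 × 51.2/32768 = 44.637500000 V.
V_in − V_code = 44.638076 − (44.637500000) = +0.576 mV.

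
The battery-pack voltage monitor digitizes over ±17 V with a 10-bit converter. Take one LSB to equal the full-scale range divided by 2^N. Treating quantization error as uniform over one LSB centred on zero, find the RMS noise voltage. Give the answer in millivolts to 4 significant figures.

9.585 mV

The full-scale span is 17 − (-17) = 34 V.
LSB = 34 V / 2^10 = 33.2031 mV.
For a uniform distribution on [−LSB/2, +LSB/2], V_rms = LSB/√12 = 33.2031 mV/3.4641 = 9.585 mV.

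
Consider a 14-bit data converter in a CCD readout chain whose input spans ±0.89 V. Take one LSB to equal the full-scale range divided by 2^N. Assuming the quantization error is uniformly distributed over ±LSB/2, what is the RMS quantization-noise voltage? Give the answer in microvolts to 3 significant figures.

Range = 0.89 − (-0.89) = 1.78 V.
LSB = 1.78 V / 2^14 = 108.64 µV.
For a uniform distribution on [−LSB/2, +LSB/2], V_rms = LSB/√12 = 108.64 µV/3.4641 = 31.4 µV.

31.4 µV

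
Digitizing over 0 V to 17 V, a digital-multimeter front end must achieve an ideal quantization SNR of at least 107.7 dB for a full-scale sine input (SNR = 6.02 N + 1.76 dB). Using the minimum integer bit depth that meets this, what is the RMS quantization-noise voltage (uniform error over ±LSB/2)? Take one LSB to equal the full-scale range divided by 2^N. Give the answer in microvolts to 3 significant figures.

Span = 17 V.
Solving 6.02 N ≥ 107.7 − 1.76: N ≥ 17.598. Round up → N = 18.
LSB = 17 V ÷ 2^18 = 17/262144 V = 64.850 µV.
V_rms = LSB/√12 = 18.7 µV.

18.7 µV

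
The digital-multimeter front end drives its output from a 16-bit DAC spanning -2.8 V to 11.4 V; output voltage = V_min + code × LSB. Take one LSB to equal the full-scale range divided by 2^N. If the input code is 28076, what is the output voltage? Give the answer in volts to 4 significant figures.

3.283 V

Span: 11.4 V − (-2.8 V) = 14.2 V. LSB = 14.2 V / 2^16.
V_out = V_min + code × LSB = -2.8 V + 28076 × 14.2 V / 65536
      = -2.8 V + 6.08336 V = 3.28336 V.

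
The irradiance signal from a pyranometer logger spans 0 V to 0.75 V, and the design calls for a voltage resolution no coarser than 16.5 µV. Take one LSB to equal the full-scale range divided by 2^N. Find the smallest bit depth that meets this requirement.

16 bits

Span = 0.75 V.
0.75 V / 16.5 µV = 45450. Since 2^15 = 32768 and 2^16 = 65536, N = 16.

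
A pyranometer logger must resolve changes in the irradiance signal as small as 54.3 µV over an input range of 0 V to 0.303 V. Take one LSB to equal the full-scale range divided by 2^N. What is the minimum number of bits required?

13 bits

Span = 0.303 V.
Need 2^N ≥ 0.303 V / 54.3 µV = 5580 → N_min = 13.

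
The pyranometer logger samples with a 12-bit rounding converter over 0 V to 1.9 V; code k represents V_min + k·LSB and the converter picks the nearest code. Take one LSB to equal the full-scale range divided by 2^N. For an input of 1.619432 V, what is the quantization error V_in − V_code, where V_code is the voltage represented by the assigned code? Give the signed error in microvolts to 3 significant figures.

+71.6 µV

Span = 1.9 V. LSB = 1.9 V / 2^12 ≈ 463.9 µV.
Position in LSBs: (1.619432 − (0)) × 4096/1.9 = 3491.1545; rounding gives k = 3491.
V_code = V_min + k × range/2^12 = 0 + 3491 × 1.9/4096 = 1.619360352 V.
Error = V_in − V_code = 1.619432 − (1.619360352) = +71.6 µV.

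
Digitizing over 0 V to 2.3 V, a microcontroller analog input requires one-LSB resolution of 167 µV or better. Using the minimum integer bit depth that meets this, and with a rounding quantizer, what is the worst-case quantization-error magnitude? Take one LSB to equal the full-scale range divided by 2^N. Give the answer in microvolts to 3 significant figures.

70.2 µV

V_FS = 2.3 V.
Levels needed ≥ 2.3/167 µV = 13770. 2^14 = 16384 suffices, so N_min = 14.
LSB = 2.3 V / 2^14 = 140.38 µV.
|e|_max = LSB/2 = 70.2 µV.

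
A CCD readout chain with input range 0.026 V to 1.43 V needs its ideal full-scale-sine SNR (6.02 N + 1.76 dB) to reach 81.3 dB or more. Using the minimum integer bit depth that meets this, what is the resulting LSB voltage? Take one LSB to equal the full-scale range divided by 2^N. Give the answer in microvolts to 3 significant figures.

Full-scale range = 1.43 V − (0.026 V) = 1.404 V.
Required N = ⌈(81.3 − 1.76)/6.02⌉ = ⌈13.213⌉ = 14.
LSB = 1.404 V ÷ 2^14 = 1.404/16384 V = 85.7 µV.

85.7 µV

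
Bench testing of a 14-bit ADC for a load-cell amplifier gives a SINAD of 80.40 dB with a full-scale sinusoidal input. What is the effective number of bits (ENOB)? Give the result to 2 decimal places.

ENOB = (80.40 − 1.76)/6.02 = 13.0631 bits.

13.06 bits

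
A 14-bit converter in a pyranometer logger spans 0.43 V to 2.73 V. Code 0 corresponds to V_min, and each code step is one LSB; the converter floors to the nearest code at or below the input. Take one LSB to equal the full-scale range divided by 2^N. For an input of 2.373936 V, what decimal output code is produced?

Full-scale range = 2.73 V − (0.43 V) = 2.3 V. LSB = 2.3 V / 2^14 ≈ 140.4 µV.
V_in − V_min = 2.373936 − (0.43) = 1.943936 V.
Divide by LSB: 1.943936 × 16384/2.3 = 13847.5858.
Truncating gives code 13847.

13847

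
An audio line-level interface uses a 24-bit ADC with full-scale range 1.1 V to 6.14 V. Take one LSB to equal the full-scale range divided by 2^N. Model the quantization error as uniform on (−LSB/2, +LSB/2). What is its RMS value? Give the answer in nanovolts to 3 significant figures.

86.7 nV

Full-scale range = 6.14 V − (1.1 V) = 5.04 V.
LSB = 5.04 V / 2^24 = 300.41 nV.
RMS of a uniform error over width LSB is LSB/√12 = 86.7 nV.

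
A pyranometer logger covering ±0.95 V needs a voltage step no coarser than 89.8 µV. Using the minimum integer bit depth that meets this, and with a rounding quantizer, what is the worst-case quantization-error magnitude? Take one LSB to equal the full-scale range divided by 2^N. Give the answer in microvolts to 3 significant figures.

29.0 µV

Range = 0.95 − (-0.95) = 1.9 V.
Need 2^N ≥ 1.9 V / 89.8 µV = 21160 → N_min = 15.
One LSB is 1.9 V / 32768 = 57.983 µV.
|e|_max = LSB/2 = 29.0 µV.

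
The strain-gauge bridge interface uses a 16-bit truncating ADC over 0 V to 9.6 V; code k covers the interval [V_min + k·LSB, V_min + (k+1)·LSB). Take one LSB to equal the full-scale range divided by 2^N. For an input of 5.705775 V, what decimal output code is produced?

Range is 9.6 V. LSB = 9.6 V / 2^16 ≈ 146.5 µV.
V_in − V_min = 5.705775 − (0) = 5.705775 V.
Divide by LSB: 5.705775 × 65536/9.6 = 38951.4240.
Truncating gives code 38951.

38951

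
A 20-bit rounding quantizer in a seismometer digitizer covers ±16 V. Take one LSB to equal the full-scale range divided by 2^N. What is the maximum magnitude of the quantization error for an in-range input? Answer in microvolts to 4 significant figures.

Range = 16 − (-16) = 32 V.
One LSB is 32 V / 1048576 = 30.5176 µV.
Worst-case error for round-to-nearest is half an LSB: 15.26 µV.

15.26 µV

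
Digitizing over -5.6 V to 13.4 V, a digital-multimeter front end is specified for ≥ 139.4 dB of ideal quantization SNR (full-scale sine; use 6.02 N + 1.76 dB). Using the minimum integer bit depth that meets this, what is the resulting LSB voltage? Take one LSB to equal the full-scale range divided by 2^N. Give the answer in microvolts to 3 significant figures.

Range = 13.4 − (-5.6) = 19 V.
6.02 N + 1.76 ≥ 139.4 gives N ≥ 22.864, so the minimum integer is 23.
Step size = 19/8388608 V = 2.26 µV.

2.26 µV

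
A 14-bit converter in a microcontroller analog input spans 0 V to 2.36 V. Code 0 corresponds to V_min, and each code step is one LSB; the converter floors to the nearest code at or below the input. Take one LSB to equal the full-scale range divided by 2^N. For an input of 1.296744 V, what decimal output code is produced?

9002

Range is 2.36 V. LSB = 2.36 V / 2^14 ≈ 144.0 µV.
V_in − V_min = 1.296744 − (0) = 1.296744 V.
Divide by LSB: 1.296744 × 16384/2.36 = 9002.4804.
Truncating gives code 9002.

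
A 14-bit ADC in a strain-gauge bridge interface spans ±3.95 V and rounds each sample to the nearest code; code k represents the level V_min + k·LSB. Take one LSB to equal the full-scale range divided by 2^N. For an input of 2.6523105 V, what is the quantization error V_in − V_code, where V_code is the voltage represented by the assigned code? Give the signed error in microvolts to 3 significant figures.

Full-scale range = 3.95 V − (-3.95 V) = 7.9 V. LSB = 7.9 V / 2^14 ≈ 482.2 µV.
(V_in − V_min)/LSB = (2.6523105 − (-3.95)) × 16384/7.9 = 13692.6905 → nearest code k = 13693.
V_code = V_min + k × range/2^14 = -3.95 + 13693 × 7.9/16384 = 2.6524597168 V.
V_in − V_code = 2.6523105 − (2.6524597168) = −149 µV.

−149 µV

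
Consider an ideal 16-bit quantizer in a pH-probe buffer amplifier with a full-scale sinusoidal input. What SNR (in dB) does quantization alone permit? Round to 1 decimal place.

6.02(16) + 1.76 = 96.32 + 1.76 = 98.08 dB.

98.1 dB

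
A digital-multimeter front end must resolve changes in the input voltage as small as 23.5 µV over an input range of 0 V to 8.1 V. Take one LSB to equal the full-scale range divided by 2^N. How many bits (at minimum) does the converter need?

19 bits

V_FS = 8.1 V.
8.1 V / 23.5 µV = 344700. Since 2^18 = 262144 and 2^19 = 524288, N = 19.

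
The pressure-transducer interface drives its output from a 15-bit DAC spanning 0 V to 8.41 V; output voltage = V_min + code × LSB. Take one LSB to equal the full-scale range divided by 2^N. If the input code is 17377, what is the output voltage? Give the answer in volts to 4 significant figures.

V_FS = 8.41 V. LSB = 8.41 V / 2^15.
Output = V_min + (17377/32768) × range = 0 + 0.530304 × 8.41 V
      = 0 V + 4.45986 V = 4.45986 V.

4.460 V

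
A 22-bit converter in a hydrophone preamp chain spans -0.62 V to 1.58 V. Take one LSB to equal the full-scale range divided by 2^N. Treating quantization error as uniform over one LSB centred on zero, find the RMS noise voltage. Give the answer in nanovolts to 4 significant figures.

151.4 nV

Span: 1.58 V − (-0.62 V) = 2.2 V.
LSB = 2.2 V / 2^22 = 0.524521 µV.
RMS of a uniform error over width LSB is LSB/√12 = 151.4 nV.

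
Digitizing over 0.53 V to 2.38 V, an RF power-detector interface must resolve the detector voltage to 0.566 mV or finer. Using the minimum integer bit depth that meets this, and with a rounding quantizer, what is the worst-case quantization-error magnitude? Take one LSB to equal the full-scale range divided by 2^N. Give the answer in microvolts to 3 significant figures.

Span: 2.38 V − (0.53 V) = 1.85 V.
Need 2^N ≥ 1.85 V / 0.566 mV = 3269 → N_min = 12.
LSB = 1.85 V / 2^12 = 451.66 µV.
Half an LSB is 226 µV.

226 µV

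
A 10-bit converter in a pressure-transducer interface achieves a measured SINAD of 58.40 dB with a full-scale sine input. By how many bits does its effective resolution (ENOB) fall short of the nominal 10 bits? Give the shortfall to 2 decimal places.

ENOB = (SINAD − 1.76)/6.02 = (58.40 − 1.76)/6.02 = 9.4086 bits.
Lost resolution: 10 − 9.4086 = 0.5914 bits.

0.59 bits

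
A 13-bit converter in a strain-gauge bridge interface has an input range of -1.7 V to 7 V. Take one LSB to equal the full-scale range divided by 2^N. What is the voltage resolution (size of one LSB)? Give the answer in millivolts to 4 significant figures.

1.062 mV

The full-scale span is 7 − (-1.7) = 8.7 V.
Number of codes = 2^13 = 8192.
One LSB is 8.7 V / 8192 = 1.062 mV.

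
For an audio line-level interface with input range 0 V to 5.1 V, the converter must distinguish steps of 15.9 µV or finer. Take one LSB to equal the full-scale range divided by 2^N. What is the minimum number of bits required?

19 bits

Span = 5.1 V.
5.1 V / 15.9 µV = 320800. Since 2^18 = 262144 and 2^19 = 524288, N = 19.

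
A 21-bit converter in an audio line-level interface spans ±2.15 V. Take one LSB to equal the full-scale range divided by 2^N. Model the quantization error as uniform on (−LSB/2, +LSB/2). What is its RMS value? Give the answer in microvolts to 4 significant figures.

0.5919 µV

Range = 2.15 − (-2.15) = 4.3 V.
One LSB is 4.3 V / 2097152 = 2.05040 µV.
σ_q = LSB/√12 = 2.05040 µV/3.4641 = 0.5919 µV.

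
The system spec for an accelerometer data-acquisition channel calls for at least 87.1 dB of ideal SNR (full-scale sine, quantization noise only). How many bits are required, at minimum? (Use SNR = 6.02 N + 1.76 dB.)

6.02 N + 1.76 ≥ 87.1 gives N ≥ 14.176, so the minimum integer is 15.

15 bits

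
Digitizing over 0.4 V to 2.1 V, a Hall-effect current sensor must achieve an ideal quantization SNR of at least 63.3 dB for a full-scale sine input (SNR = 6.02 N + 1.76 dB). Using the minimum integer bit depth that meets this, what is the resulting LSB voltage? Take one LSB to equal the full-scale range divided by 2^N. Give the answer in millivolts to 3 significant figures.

The full-scale span is 2.1 − (0.4) = 1.7 V.
Required N = ⌈(63.3 − 1.76)/6.02⌉ = ⌈10.223⌉ = 11.
Step size = 1.7/2048 V = 0.830 mV.

0.830 mV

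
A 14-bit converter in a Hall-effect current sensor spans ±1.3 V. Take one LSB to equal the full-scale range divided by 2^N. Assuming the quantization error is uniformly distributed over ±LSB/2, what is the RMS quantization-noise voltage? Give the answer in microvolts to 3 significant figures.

Full-scale range = 1.3 V − (-1.3 V) = 2.6 V.
Step size = 2.6/16384 V = 158.69 µV.
RMS of a uniform error over width LSB is LSB/√12 = 45.8 µV.

45.8 µV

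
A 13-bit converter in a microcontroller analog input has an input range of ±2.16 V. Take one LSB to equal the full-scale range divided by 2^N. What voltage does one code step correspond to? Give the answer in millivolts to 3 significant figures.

0.527 mV

Span: 2.16 V − (-2.16 V) = 4.32 V.
There are 2^13 = 8192 steps.
Step size = 4.32/8192 V = 0.527 mV.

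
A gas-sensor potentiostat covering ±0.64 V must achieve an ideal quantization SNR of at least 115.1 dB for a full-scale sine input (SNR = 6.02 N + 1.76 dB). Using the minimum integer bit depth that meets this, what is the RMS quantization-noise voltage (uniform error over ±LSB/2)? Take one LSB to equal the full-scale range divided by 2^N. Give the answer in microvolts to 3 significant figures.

0.705 µV

The full-scale span is 0.64 − (-0.64) = 1.28 V.
Solving 6.02 N ≥ 115.1 − 1.76: N ≥ 18.827. Round up → N = 19.
LSB = 1.28 V / 2^19 = 2.4414 µV.
σ_q = LSB/√12 = 2.4414 µV/3.4641 = 0.705 µV.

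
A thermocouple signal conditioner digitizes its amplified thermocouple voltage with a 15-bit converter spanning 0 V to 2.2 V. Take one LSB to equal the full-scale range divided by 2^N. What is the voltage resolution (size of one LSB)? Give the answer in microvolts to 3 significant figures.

Span = 2.2 V.
There are 2^15 = 32768 steps.
Step size = 2.2/32768 V = 67.1 µV.

67.1 µV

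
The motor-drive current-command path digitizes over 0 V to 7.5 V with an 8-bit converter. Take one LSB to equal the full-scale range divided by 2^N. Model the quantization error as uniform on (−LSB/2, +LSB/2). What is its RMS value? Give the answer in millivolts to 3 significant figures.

8.46 mV

V_FS = 7.5 V.
One LSB is 7.5 V / 256 = 29.297 mV.
σ_q = LSB/√12 = 29.297 mV/3.4641 = 8.46 mV.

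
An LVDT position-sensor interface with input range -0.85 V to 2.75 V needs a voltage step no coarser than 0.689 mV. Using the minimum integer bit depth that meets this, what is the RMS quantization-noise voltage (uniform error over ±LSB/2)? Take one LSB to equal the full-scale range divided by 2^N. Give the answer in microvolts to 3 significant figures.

127 µV

Full-scale range = 2.75 V − (-0.85 V) = 3.6 V.
Levels needed ≥ 3.6/0.689 mV = 5225. 2^13 = 8192 suffices, so N_min = 13.
LSB = 3.6 V / 2^13 = 439.45 µV.
V_rms = LSB/√12 = 127 µV.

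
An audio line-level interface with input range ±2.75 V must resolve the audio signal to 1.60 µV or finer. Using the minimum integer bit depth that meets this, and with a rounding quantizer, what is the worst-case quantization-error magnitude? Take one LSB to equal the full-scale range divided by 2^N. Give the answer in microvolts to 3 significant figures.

0.656 µV

Full-scale range = 2.75 V − (-2.75 V) = 5.5 V.
Need 2^N ≥ 5.5 V / 1.60 µV = 3.438e6 → N_min = 22.
LSB = 5.5 V ÷ 2^22 = 5.5/4194304 V = 1.3113 µV.
Half an LSB is 0.656 µV.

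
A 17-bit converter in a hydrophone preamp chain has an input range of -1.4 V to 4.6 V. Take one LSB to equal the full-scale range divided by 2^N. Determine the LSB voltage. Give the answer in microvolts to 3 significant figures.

Range = 4.6 − (-1.4) = 6 V.
2^17 = 131072 levels.
One LSB is 6 V / 131072 = 45.8 µV.

45.8 µV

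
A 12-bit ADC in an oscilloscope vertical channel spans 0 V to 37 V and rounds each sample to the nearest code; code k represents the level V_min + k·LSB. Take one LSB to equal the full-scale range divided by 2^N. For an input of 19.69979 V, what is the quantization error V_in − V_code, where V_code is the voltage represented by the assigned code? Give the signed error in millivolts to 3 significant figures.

Full-scale range = 37 V. LSB = 37 V / 2^12 ≈ 9.033 mV.
(V_in − V_min)/LSB = (19.69979 − (0)) × 4096/37 = 2180.8200 → nearest code k = 2181.
Reconstructed level: 0 + 2181 × 37/4096 V = 19.70141602 V.
e = 19.69979 − (19.70141602) = −1.63 mV.

−1.63 mV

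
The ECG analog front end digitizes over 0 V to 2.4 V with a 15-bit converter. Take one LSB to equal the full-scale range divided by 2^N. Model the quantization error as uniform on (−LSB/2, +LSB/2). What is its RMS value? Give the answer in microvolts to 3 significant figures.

21.1 µV

Range is 2.4 V.
Step size = 2.4/32768 V = 73.242 µV.
V_rms = LSB/√12 = 73.242 µV / √12 = 21.1 µV.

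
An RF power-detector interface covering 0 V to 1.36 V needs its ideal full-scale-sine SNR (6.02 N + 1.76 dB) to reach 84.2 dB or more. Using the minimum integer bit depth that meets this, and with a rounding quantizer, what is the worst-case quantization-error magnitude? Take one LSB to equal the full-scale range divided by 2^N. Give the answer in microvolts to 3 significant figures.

41.5 µV

V_FS = 1.36 V.
Required N = ⌈(84.2 − 1.76)/6.02⌉ = ⌈13.694⌉ = 14.
LSB = 1.36 V ÷ 2^14 = 1.36/16384 V = 83.008 µV.
|e|_max = LSB/2 = 41.5 µV.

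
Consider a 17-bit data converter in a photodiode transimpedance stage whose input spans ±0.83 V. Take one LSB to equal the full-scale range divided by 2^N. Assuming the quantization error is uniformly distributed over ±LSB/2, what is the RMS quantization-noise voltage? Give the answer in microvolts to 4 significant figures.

3.656 µV

Full-scale range = 0.83 V − (-0.83 V) = 1.66 V.
LSB = 1.66 V / 2^17 = 12.6648 µV.
V_rms = LSB/√12 = 12.6648 µV / √12 = 3.656 µV.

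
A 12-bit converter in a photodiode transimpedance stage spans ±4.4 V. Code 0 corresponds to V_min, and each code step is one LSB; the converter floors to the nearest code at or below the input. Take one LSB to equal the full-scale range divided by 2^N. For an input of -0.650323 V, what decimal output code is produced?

Span: 4.4 V − (-4.4 V) = 8.8 V. LSB = 8.8 V / 2^12 ≈ 2.148 mV.
(V_in − V_min) × 2^12/range = (-0.650323 − (-4.4)) × 4096/8.8 = 1745.304.
Floor → code = 1745.

1745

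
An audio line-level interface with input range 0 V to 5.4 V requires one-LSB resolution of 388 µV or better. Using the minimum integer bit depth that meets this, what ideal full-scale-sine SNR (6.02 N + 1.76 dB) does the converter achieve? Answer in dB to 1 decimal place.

Range is 5.4 V.
5.4 V / 388 µV = 13920. Since 2^13 = 8192 and 2^14 = 16384, N = 14.
6.02(14) + 1.76 = 86.04 dB.

86.0 dB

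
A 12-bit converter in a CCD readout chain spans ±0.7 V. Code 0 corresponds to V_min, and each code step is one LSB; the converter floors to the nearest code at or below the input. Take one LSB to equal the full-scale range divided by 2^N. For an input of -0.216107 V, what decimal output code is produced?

Span: 0.7 V − (-0.7 V) = 1.4 V. LSB = 1.4 V / 2^12 ≈ 341.8 µV.
code = ⌊(V_in − V_min)/LSB⌋ = ⌊(V_in − V_min) × 2^12 / range⌋
     = ⌊(-0.216107 − (-0.7)) × 4096 / 1.4⌋ = ⌊0.483893 × 4096/1.4⌋
     = ⌊1415.733⌋ = 1415.

1415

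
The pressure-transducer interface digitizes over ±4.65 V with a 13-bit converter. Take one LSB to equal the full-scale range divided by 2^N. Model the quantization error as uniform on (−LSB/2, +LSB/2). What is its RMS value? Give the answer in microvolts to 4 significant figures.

327.7 µV

Full-scale range = 4.65 V − (-4.65 V) = 9.3 V.
LSB = 9.3 V / 2^13 = 1.13525 mV.
V_rms = LSB/√12 = 1.13525 mV / √12 = 327.7 µV.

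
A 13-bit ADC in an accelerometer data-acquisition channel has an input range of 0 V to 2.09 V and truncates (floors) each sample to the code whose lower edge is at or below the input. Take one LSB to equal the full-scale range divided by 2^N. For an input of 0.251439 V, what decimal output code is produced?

985

Full-scale range = 2.09 V. LSB = 2.09 V / 2^13 ≈ 255.1 µV.
(V_in − V_min) × 2^13/range = (0.251439 − (0)) × 8192/2.09 = 985.545.
Floor → code = 985.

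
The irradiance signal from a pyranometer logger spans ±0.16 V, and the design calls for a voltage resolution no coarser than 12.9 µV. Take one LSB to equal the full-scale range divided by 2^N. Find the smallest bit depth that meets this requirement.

15 bits

Full-scale range = 0.16 V − (-0.16 V) = 0.32 V.
Need 2^N ≥ 0.32 V / 12.9 µV = 24810 → N_min = 15.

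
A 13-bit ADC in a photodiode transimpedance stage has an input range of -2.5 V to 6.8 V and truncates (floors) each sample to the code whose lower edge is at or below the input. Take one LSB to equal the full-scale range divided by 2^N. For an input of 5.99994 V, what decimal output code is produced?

Full-scale range = 6.8 V − (-2.5 V) = 9.3 V. LSB = 9.3 V / 2^13 ≈ 1.135 mV.
code = ⌊(V_in − V_min)/LSB⌋ = ⌊(V_in − V_min) × 2^13 / range⌋
     = ⌊(5.99994 − (-2.5)) × 8192 / 9.3⌋ = ⌊8.49994 × 8192/9.3⌋
     = ⌊7487.259⌋ = 7487.

7487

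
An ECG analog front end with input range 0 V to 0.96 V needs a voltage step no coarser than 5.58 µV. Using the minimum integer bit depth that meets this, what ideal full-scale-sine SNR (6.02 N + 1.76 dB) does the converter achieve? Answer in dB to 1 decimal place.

110.1 dB

Span = 0.96 V.
Need 2^N ≥ 0.96 V / 5.58 µV = 172000 → N_min = 18.
Ideal SNR at N = 18: 6.02·18 + 1.76 = 110.1 dB.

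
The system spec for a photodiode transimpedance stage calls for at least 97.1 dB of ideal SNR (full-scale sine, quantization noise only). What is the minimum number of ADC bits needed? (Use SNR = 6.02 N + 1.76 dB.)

16 bits

N ≥ (97.1 − 1.76)/6.02 = 15.837 → N_min = 16.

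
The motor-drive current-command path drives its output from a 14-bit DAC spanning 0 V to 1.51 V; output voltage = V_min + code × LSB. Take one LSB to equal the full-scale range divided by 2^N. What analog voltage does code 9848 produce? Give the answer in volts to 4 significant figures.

0.9076 V

V_FS = 1.51 V. LSB = 1.51 V / 2^14.
V_out = V_min + code × LSB = 0 V + 9848 × 1.51 V / 16384
      = 0 + 0.907622 = 0.907622 V.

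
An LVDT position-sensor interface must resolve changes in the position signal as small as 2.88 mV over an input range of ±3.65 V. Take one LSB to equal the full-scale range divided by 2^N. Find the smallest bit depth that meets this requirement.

12 bits

Range = 3.65 − (-3.65) = 7.3 V.
7.3 V / 2.88 mV = 2535. Since 2^11 = 2048 and 2^12 = 4096, N = 12.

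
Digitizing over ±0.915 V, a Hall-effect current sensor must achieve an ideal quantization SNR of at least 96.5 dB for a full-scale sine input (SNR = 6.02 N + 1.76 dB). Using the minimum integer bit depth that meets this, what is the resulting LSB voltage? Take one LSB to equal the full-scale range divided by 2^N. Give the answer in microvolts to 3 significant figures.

27.9 µV

Span: 0.915 V − (-0.915 V) = 1.83 V.
Solving 6.02 N ≥ 96.5 − 1.76: N ≥ 15.738. Round up → N = 16.
Step size = 1.83/65536 V = 27.9 µV.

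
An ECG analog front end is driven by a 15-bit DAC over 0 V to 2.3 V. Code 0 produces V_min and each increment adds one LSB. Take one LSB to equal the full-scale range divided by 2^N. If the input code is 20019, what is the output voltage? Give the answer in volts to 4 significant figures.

Full-scale range = 2.3 V. LSB = 2.3 V / 2^15.
V_out = V_min + code × LSB = 0 V + 20019 × 2.3 V / 32768
      = 0 V + 1.40514 V = 1.40514 V.

1.405 V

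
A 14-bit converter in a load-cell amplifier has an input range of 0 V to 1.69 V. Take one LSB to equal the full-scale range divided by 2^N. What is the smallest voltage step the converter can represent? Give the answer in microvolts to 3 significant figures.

Span = 1.69 V.
Number of codes = 2^14 = 16384.
LSB = 1.69 V / 2^14 = 103 µV.

103 µV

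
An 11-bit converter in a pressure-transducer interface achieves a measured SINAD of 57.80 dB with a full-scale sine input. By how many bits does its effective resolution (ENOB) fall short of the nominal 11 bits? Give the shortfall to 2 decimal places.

N_eff = (57.80 − 1.76)/6.02 = 9.3090 bits.
Lost resolution: 11 − 9.3090 = 1.6910 bits.

1.69 bits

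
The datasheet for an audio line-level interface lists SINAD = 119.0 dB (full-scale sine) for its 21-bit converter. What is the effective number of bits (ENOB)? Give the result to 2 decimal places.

19.48 bits

ENOB = (119.0 − 1.76)/6.02 = 19.4751 bits.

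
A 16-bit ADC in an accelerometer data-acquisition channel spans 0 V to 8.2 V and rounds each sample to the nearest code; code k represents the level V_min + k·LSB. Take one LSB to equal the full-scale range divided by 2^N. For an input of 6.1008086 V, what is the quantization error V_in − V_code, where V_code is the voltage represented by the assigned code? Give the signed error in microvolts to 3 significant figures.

Full-scale range = 8.2 V. LSB = 8.2 V / 2^16 ≈ 125.1 µV.
(V_in − V_min)/LSB = (6.1008086 − (0)) × 65536/8.2 = 48758.8527 → nearest code k = 48759.
V_code = V_min + k × range/2^16 = 0 + 48759 × 8.2/65536 = 6.1008270264 V.
e = 6.1008086 − (6.1008270264) = −18.4 µV.

−18.4 µV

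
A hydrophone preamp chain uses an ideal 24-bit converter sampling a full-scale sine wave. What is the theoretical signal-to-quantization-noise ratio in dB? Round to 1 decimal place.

SNR = 6.02·24 + 1.76 = 146.24 dB.

146.2 dB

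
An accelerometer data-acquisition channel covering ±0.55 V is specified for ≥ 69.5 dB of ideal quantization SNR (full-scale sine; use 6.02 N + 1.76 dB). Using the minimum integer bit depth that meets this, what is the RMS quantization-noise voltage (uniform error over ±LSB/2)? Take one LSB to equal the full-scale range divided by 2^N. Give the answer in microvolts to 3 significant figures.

77.5 µV

The full-scale span is 0.55 − (-0.55) = 1.1 V.
Solving 6.02 N ≥ 69.5 − 1.76: N ≥ 11.252. Round up → N = 12.
LSB = 1.1 V ÷ 2^12 = 1.1/4096 V = 268.55 µV.
RMS noise = LSB/√12 = 77.5 µV.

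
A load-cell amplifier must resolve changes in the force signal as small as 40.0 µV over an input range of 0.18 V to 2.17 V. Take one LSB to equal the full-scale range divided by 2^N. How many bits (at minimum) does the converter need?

16 bits

Span: 2.17 V − (0.18 V) = 1.99 V.
Levels needed ≥ 1.99/40.0 µV = 49750. 2^16 = 65536 suffices, so N_min = 16.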